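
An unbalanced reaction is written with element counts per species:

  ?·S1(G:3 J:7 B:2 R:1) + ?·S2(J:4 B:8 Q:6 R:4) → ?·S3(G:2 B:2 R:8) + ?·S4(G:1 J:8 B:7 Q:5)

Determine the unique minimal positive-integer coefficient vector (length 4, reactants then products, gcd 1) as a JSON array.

G: 4·3+5·0 = 12 | 3·2+6·1 = 12
J: 4·7+5·4 = 48 | 3·0+6·8 = 48
B: 4·2+5·8 = 48 | 3·2+6·7 = 48
Q: 4·0+5·6 = 30 | 3·0+6·5 = 30
R: 4·1+5·4 = 24 | 3·8+6·0 = 24
gcd(4,5,3,6) = 1

Coefficients: [4, 5, 3, 6]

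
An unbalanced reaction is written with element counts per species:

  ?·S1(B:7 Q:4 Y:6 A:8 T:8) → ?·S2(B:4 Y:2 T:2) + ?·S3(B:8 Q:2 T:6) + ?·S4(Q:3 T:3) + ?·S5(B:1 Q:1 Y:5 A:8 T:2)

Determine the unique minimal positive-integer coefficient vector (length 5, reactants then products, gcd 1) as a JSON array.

Coefficients: [6, 3, 3, 4, 6]

B: 6·7 = 42 | 3·4+3·8+4·0+6·1 = 42
Q: 6·4 = 24 | 3·0+3·2+4·3+6·1 = 24
Y: 6·6 = 36 | 3·2+3·0+4·0+6·5 = 36
A: 6·8 = 48 | 3·0+3·0+4·0+6·8 = 48
T: 6·8 = 48 | 3·2+3·6+4·3+6·2 = 48
gcd(6,3,3,4,6) = 1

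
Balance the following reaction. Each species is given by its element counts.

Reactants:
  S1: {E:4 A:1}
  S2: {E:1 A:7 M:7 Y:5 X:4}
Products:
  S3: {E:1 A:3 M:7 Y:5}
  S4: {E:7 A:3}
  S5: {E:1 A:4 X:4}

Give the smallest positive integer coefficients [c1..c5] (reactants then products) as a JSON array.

E: 3·4+5·1 = 17 | 5·1+1·7+5·1 = 17
A: 3·1+5·7 = 38 | 5·3+1·3+5·4 = 38
M: 3·0+5·7 = 35 | 5·7+1·0+5·0 = 35
Y: 3·0+5·5 = 25 | 5·5+1·0+5·0 = 25
X: 3·0+5·4 = 20 | 5·0+1·0+5·4 = 20
gcd(3,5,5,1,5) = 1

Coefficients: [3, 5, 5, 1, 5]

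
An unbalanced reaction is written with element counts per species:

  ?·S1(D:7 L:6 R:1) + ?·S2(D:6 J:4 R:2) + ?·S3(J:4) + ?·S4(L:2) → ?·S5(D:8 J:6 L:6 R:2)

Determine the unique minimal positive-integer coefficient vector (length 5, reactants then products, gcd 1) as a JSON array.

Coefficients: [2, 3, 3, 6, 4]

D: 2·7+3·6+3·0+6·0 = 32 | 4·8 = 32
J: 2·0+3·4+3·4+6·0 = 24 | 4·6 = 24
L: 2·6+3·0+3·0+6·2 = 24 | 4·6 = 24
R: 2·1+3·2+3·0+6·0 = 8 | 4·2 = 8
gcd(2,3,3,6,4) = 1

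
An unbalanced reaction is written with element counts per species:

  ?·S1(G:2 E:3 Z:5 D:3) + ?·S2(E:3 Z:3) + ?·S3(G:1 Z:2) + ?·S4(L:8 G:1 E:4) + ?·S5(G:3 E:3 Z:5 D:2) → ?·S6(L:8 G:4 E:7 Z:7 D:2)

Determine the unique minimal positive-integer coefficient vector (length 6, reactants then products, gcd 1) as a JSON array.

Coefficients: [2, 1, 5, 4, 1, 4]

L: 2·0+1·0+5·0+4·8+1·0 = 32 | 4·8 = 32
G: 2·2+1·0+5·1+4·1+1·3 = 16 | 4·4 = 16
E: 2·3+1·3+5·0+4·4+1·3 = 28 | 4·7 = 28
Z: 2·5+1·3+5·2+4·0+1·5 = 28 | 4·7 = 28
D: 2·3+1·0+5·0+4·0+1·2 = 8 | 4·2 = 8
gcd(2,1,5,4,1,4) = 1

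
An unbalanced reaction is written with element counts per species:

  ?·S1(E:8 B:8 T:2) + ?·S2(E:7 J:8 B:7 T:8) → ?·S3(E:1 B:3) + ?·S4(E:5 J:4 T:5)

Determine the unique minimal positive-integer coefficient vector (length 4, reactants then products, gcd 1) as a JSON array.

Coefficients: [1, 1, 5, 2]

E: 1·8+1·7 = 15 | 5·1+2·5 = 15
J: 1·0+1·8 = 8 | 5·0+2·4 = 8
B: 1·8+1·7 = 15 | 5·3+2·0 = 15
T: 1·2+1·8 = 10 | 5·0+2·5 = 10
gcd(1,1,5,2) = 1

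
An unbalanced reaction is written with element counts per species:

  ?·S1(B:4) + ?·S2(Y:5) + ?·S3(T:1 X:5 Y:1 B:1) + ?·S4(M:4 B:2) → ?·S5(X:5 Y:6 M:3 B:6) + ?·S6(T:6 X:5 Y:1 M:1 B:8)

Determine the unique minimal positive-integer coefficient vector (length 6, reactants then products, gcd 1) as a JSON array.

Coefficients: [6, 5, 6, 4, 5, 1]

T: 6·0+5·0+6·1+4·0 = 6 | 5·0+1·6 = 6
X: 6·0+5·0+6·5+4·0 = 30 | 5·5+1·5 = 30
Y: 6·0+5·5+6·1+4·0 = 31 | 5·6+1·1 = 31
M: 6·0+5·0+6·0+4·4 = 16 | 5·3+1·1 = 16
B: 6·4+5·0+6·1+4·2 = 38 | 5·6+1·8 = 38
gcd(6,5,6,4,5,1) = 1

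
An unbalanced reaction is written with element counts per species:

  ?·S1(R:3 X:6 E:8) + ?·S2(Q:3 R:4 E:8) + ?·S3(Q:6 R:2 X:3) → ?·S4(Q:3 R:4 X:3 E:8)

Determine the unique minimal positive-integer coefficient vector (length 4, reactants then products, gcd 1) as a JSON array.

Coefficients: [2, 3, 1, 5]

Q: 2·0+3·3+1·6 = 15 | 5·3 = 15
R: 2·3+3·4+1·2 = 20 | 5·4 = 20
X: 2·6+3·0+1·3 = 15 | 5·3 = 15
E: 2·8+3·8+1·0 = 40 | 5·8 = 40
gcd(2,3,1,5) = 1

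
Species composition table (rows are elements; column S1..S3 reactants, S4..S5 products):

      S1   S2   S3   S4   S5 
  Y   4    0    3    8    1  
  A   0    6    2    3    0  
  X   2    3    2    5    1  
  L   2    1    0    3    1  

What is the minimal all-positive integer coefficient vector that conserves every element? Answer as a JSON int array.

Coefficients: [6, 1, 3, 4, 1]

Y: 6·4+1·0+3·3 = 33 | 4·8+1·1 = 33
A: 6·0+1·6+3·2 = 12 | 4·3+1·0 = 12
X: 6·2+1·3+3·2 = 21 | 4·5+1·1 = 21
L: 6·2+1·1+3·0 = 13 | 4·3+1·1 = 13
gcd(6,1,3,4,1) = 1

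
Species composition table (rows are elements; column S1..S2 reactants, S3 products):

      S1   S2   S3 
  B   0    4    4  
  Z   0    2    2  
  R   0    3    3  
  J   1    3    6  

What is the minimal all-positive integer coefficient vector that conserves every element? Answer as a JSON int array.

B: 3·0+1·4 = 4 | 1·4 = 4
Z: 3·0+1·2 = 2 | 1·2 = 2
R: 3·0+1·3 = 3 | 1·3 = 3
J: 3·1+1·3 = 6 | 1·6 = 6
gcd(3,1,1) = 1

Coefficients: [3, 1, 1]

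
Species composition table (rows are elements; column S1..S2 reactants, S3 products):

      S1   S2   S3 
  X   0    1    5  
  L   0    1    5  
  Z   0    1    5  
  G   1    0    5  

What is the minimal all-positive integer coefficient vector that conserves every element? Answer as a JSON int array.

Coefficients: [5, 5, 1]

X: 5·0+5·1 = 5 | 1·5 = 5
L: 5·0+5·1 = 5 | 1·5 = 5
Z: 5·0+5·1 = 5 | 1·5 = 5
G: 5·1+5·0 = 5 | 1·5 = 5
gcd(5,5,1) = 1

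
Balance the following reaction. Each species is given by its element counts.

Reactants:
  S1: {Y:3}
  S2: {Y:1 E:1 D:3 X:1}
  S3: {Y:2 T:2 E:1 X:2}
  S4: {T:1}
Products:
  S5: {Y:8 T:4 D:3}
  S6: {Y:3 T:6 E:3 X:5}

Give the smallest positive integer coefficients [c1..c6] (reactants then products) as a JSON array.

Coefficients: [2, 1, 2, 6, 1, 1]

Y: 2·3+1·1+2·2+6·0 = 11 | 1·8+1·3 = 11
T: 2·0+1·0+2·2+6·1 = 10 | 1·4+1·6 = 10
E: 2·0+1·1+2·1+6·0 = 3 | 1·0+1·3 = 3
D: 2·0+1·3+2·0+6·0 = 3 | 1·3+1·0 = 3
X: 2·0+1·1+2·2+6·0 = 5 | 1·0+1·5 = 5
gcd(2,1,2,6,1,1) = 1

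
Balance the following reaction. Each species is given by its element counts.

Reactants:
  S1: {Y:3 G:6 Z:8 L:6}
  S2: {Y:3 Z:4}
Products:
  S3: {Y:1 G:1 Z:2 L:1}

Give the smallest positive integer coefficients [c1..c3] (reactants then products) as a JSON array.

Y: 1·3+1·3 = 6 | 6·1 = 6
G: 1·6+1·0 = 6 | 6·1 = 6
Z: 1·8+1·4 = 12 | 6·2 = 12
L: 1·6+1·0 = 6 | 6·1 = 6
gcd(1,1,6) = 1

Coefficients: [1, 1, 6]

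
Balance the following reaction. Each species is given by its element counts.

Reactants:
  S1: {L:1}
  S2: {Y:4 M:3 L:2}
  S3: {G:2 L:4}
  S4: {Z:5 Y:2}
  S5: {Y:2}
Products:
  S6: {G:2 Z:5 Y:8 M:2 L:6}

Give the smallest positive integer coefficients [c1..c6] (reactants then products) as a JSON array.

Coefficients: [2, 2, 3, 3, 5, 3]

G: 2·0+2·0+3·2+3·0+5·0 = 6 | 3·2 = 6
Z: 2·0+2·0+3·0+3·5+5·0 = 15 | 3·5 = 15
Y: 2·0+2·4+3·0+3·2+5·2 = 24 | 3·8 = 24
M: 2·0+2·3+3·0+3·0+5·0 = 6 | 3·2 = 6
L: 2·1+2·2+3·4+3·0+5·0 = 18 | 3·6 = 18
gcd(2,2,3,3,5,3) = 1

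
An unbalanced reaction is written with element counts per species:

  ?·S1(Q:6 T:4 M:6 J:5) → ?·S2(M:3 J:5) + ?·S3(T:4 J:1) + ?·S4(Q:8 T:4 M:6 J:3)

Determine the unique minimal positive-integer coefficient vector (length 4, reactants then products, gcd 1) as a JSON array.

Q: 4·6 = 24 | 2·0+1·0+3·8 = 24
T: 4·4 = 16 | 2·0+1·4+3·4 = 16
M: 4·6 = 24 | 2·3+1·0+3·6 = 24
J: 4·5 = 20 | 2·5+1·1+3·3 = 20
gcd(4,2,1,3) = 1

Coefficients: [4, 2, 1, 3]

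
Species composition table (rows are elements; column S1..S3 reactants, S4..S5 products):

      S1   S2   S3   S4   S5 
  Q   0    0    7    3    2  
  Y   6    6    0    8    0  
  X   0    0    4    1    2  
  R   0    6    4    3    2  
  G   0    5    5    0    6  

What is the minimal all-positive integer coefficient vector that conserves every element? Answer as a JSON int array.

Q: 6·0+2·0+4·7 = 28 | 6·3+5·2 = 28
Y: 6·6+2·6+4·0 = 48 | 6·8+5·0 = 48
X: 6·0+2·0+4·4 = 16 | 6·1+5·2 = 16
R: 6·0+2·6+4·4 = 28 | 6·3+5·2 = 28
G: 6·0+2·5+4·5 = 30 | 6·0+5·6 = 30
gcd(6,2,4,6,5) = 1

Coefficients: [6, 2, 4, 6, 5]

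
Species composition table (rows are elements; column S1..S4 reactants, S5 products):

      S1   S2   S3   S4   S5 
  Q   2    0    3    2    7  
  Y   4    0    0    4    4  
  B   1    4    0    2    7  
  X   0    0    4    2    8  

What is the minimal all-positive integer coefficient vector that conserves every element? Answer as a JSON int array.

Coefficients: [1, 4, 5, 2, 3]

Q: 1·2+4·0+5·3+2·2 = 21 | 3·7 = 21
Y: 1·4+4·0+5·0+2·4 = 12 | 3·4 = 12
B: 1·1+4·4+5·0+2·2 = 21 | 3·7 = 21
X: 1·0+4·0+5·4+2·2 = 24 | 3·8 = 24
gcd(1,4,5,2,3) = 1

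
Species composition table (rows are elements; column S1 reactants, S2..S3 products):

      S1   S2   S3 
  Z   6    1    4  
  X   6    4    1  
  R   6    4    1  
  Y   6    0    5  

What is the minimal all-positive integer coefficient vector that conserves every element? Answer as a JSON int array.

Coefficients: [5, 6, 6]

Z: 5·6 = 30 | 6·1+6·4 = 30
X: 5·6 = 30 | 6·4+6·1 = 30
R: 5·6 = 30 | 6·4+6·1 = 30
Y: 5·6 = 30 | 6·0+6·5 = 30
gcd(5,6,6) = 1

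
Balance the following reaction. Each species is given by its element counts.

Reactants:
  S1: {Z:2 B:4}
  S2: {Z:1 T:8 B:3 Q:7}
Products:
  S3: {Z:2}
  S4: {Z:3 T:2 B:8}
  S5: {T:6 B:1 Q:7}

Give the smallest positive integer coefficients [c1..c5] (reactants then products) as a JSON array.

Z: 3·2+2·1 = 8 | 1·2+2·3+2·0 = 8
T: 3·0+2·8 = 16 | 1·0+2·2+2·6 = 16
B: 3·4+2·3 = 18 | 1·0+2·8+2·1 = 18
Q: 3·0+2·7 = 14 | 1·0+2·0+2·7 = 14
gcd(3,2,1,2,2) = 1

Coefficients: [3, 2, 1, 2, 2]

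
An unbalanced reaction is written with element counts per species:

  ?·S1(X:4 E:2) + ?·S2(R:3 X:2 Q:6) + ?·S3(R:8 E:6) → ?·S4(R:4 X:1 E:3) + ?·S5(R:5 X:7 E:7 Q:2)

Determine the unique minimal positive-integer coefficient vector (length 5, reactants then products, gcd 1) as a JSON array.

R: 6·0+1·3+4·8 = 35 | 5·4+3·5 = 35
X: 6·4+1·2+4·0 = 26 | 5·1+3·7 = 26
E: 6·2+1·0+4·6 = 36 | 5·3+3·7 = 36
Q: 6·0+1·6+4·0 = 6 | 5·0+3·2 = 6
gcd(6,1,4,5,3) = 1

Coefficients: [6, 1, 4, 5, 3]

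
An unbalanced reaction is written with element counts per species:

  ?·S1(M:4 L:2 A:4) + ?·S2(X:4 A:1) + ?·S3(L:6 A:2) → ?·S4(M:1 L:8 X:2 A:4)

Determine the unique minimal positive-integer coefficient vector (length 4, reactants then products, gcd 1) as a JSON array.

Coefficients: [1, 2, 5, 4]

M: 1·4+2·0+5·0 = 4 | 4·1 = 4
L: 1·2+2·0+5·6 = 32 | 4·8 = 32
X: 1·0+2·4+5·0 = 8 | 4·2 = 8
A: 1·4+2·1+5·2 = 16 | 4·4 = 16
gcd(1,2,5,4) = 1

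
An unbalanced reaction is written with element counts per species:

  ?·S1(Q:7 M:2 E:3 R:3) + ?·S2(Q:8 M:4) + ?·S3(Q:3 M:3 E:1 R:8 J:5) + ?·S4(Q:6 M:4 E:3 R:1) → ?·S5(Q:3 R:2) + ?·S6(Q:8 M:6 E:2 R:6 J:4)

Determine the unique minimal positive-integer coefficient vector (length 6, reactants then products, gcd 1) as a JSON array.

Q: 1·7+3·8+4·3+1·6 = 49 | 3·3+5·8 = 49
M: 1·2+3·4+4·3+1·4 = 30 | 3·0+5·6 = 30
E: 1·3+3·0+4·1+1·3 = 10 | 3·0+5·2 = 10
R: 1·3+3·0+4·8+1·1 = 36 | 3·2+5·6 = 36
J: 1·0+3·0+4·5+1·0 = 20 | 3·0+5·4 = 20
gcd(1,3,4,1,3,5) = 1

Coefficients: [1, 3, 4, 1, 3, 5]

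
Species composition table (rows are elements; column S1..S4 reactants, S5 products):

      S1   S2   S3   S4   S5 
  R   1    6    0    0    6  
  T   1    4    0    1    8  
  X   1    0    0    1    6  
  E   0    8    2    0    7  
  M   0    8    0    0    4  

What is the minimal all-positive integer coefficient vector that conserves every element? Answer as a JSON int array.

R: 6·1+1·6+3·0+6·0 = 12 | 2·6 = 12
T: 6·1+1·4+3·0+6·1 = 16 | 2·8 = 16
X: 6·1+1·0+3·0+6·1 = 12 | 2·6 = 12
E: 6·0+1·8+3·2+6·0 = 14 | 2·7 = 14
M: 6·0+1·8+3·0+6·0 = 8 | 2·4 = 8
gcd(6,1,3,6,2) = 1

Coefficients: [6, 1, 3, 6, 2]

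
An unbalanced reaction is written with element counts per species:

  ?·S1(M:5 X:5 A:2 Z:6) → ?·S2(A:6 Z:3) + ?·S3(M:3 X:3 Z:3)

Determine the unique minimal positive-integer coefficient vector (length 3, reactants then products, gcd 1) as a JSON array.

Coefficients: [3, 1, 5]

M: 3·5 = 15 | 1·0+5·3 = 15
X: 3·5 = 15 | 1·0+5·3 = 15
A: 3·2 = 6 | 1·6+5·0 = 6
Z: 3·6 = 18 | 1·3+5·3 = 18
gcd(3,1,5) = 1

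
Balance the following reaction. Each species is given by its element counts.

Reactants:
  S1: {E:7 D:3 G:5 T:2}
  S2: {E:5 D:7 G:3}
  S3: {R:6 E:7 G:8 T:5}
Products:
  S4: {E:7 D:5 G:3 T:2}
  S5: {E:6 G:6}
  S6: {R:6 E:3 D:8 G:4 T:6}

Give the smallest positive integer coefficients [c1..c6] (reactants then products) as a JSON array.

Coefficients: [5, 3, 2, 4, 5, 2]

R: 5·0+3·0+2·6 = 12 | 4·0+5·0+2·6 = 12
E: 5·7+3·5+2·7 = 64 | 4·7+5·6+2·3 = 64
D: 5·3+3·7+2·0 = 36 | 4·5+5·0+2·8 = 36
G: 5·5+3·3+2·8 = 50 | 4·3+5·6+2·4 = 50
T: 5·2+3·0+2·5 = 20 | 4·2+5·0+2·6 = 20
gcd(5,3,2,4,5,2) = 1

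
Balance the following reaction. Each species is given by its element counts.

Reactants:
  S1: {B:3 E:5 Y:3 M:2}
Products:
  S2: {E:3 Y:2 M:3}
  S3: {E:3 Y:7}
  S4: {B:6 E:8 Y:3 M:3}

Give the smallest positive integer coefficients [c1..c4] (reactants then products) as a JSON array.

Coefficients: [6, 1, 1, 3]

B: 6·3 = 18 | 1·0+1·0+3·6 = 18
E: 6·5 = 30 | 1·3+1·3+3·8 = 30
Y: 6·3 = 18 | 1·2+1·7+3·3 = 18
M: 6·2 = 12 | 1·3+1·0+3·3 = 12
gcd(6,1,1,3) = 1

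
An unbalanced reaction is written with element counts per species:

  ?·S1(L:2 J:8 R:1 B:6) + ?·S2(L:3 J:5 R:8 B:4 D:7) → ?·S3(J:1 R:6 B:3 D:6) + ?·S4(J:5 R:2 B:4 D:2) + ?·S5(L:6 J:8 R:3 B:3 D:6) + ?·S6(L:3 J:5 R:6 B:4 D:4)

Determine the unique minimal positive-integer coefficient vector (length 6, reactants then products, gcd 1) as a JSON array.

L: 3·2+6·3 = 24 | 1·0+3·0+1·6+6·3 = 24
J: 3·8+6·5 = 54 | 1·1+3·5+1·8+6·5 = 54
R: 3·1+6·8 = 51 | 1·6+3·2+1·3+6·6 = 51
B: 3·6+6·4 = 42 | 1·3+3·4+1·3+6·4 = 42
D: 3·0+6·7 = 42 | 1·6+3·2+1·6+6·4 = 42
gcd(3,6,1,3,1,6) = 1

Coefficients: [3, 6, 1, 3, 1, 6]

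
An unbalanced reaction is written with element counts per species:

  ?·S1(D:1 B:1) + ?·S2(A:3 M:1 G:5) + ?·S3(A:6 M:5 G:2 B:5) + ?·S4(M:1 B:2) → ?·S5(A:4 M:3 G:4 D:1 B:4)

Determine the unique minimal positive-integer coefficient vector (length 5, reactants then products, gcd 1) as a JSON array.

A: 3·0+2·3+1·6+2·0 = 12 | 3·4 = 12
M: 3·0+2·1+1·5+2·1 = 9 | 3·3 = 9
G: 3·0+2·5+1·2+2·0 = 12 | 3·4 = 12
D: 3·1+2·0+1·0+2·0 = 3 | 3·1 = 3
B: 3·1+2·0+1·5+2·2 = 12 | 3·4 = 12
gcd(3,2,1,2,3) = 1

Coefficients: [3, 2, 1, 2, 3]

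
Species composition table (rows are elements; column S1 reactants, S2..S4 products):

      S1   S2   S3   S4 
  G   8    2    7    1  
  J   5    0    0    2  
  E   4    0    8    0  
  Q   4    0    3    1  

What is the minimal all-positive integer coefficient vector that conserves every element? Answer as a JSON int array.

Coefficients: [2, 2, 1, 5]

G: 2·8 = 16 | 2·2+1·7+5·1 = 16
J: 2·5 = 10 | 2·0+1·0+5·2 = 10
E: 2·4 = 8 | 2·0+1·8+5·0 = 8
Q: 2·4 = 8 | 2·0+1·3+5·1 = 8
gcd(2,2,1,5) = 1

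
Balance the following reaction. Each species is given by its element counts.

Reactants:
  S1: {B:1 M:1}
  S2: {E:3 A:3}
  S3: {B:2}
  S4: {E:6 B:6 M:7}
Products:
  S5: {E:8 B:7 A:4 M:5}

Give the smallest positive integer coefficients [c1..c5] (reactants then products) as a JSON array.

Coefficients: [1, 4, 4, 2, 3]

E: 1·0+4·3+4·0+2·6 = 24 | 3·8 = 24
B: 1·1+4·0+4·2+2·6 = 21 | 3·7 = 21
A: 1·0+4·3+4·0+2·0 = 12 | 3·4 = 12
M: 1·1+4·0+4·0+2·7 = 15 | 3·5 = 15
gcd(1,4,4,2,3) = 1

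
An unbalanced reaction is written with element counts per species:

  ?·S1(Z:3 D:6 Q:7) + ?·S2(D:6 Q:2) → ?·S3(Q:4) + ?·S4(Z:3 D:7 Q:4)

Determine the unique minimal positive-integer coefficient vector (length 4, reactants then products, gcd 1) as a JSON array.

Coefficients: [6, 1, 5, 6]

Z: 6·3+1·0 = 18 | 5·0+6·3 = 18
D: 6·6+1·6 = 42 | 5·0+6·7 = 42
Q: 6·7+1·2 = 44 | 5·4+6·4 = 44
gcd(6,1,5,6) = 1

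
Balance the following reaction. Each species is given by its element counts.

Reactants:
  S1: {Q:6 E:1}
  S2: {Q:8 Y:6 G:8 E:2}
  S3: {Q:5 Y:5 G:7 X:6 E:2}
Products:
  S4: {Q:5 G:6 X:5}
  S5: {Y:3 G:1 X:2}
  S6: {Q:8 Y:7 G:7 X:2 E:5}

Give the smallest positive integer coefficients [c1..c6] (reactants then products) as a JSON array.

Q: 1·6+1·8+6·5 = 44 | 4·5+5·0+3·8 = 44
Y: 1·0+1·6+6·5 = 36 | 4·0+5·3+3·7 = 36
G: 1·0+1·8+6·7 = 50 | 4·6+5·1+3·7 = 50
X: 1·0+1·0+6·6 = 36 | 4·5+5·2+3·2 = 36
E: 1·1+1·2+6·2 = 15 | 4·0+5·0+3·5 = 15
gcd(1,1,6,4,5,3) = 1

Coefficients: [1, 1, 6, 4, 5, 3]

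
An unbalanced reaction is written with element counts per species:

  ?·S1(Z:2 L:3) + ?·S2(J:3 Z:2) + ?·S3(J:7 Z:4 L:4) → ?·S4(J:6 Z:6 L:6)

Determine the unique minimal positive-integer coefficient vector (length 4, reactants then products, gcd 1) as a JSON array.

Coefficients: [6, 3, 3, 5]

J: 6·0+3·3+3·7 = 30 | 5·6 = 30
Z: 6·2+3·2+3·4 = 30 | 5·6 = 30
L: 6·3+3·0+3·4 = 30 | 5·6 = 30
gcd(6,3,3,5) = 1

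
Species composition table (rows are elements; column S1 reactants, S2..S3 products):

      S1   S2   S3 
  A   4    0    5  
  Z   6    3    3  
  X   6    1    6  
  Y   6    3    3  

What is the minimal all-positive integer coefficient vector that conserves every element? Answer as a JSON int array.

A: 5·4 = 20 | 6·0+4·5 = 20
Z: 5·6 = 30 | 6·3+4·3 = 30
X: 5·6 = 30 | 6·1+4·6 = 30
Y: 5·6 = 30 | 6·3+4·3 = 30
gcd(5,6,4) = 1

Coefficients: [5, 6, 4]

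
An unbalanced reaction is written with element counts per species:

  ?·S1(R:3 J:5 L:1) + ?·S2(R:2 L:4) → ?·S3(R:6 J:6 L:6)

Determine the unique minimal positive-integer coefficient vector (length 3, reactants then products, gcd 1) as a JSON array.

R: 6·3+6·2 = 30 | 5·6 = 30
J: 6·5+6·0 = 30 | 5·6 = 30
L: 6·1+6·4 = 30 | 5·6 = 30
gcd(6,6,5) = 1

Coefficients: [6, 6, 5]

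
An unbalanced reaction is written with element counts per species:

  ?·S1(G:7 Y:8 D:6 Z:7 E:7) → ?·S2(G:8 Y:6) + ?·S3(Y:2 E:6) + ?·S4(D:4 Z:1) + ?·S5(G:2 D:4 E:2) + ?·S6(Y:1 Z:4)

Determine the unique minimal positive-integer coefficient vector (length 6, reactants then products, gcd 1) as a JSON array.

G: 4·7 = 28 | 3·8+4·0+4·0+2·2+6·0 = 28
Y: 4·8 = 32 | 3·6+4·2+4·0+2·0+6·1 = 32
D: 4·6 = 24 | 3·0+4·0+4·4+2·4+6·0 = 24
Z: 4·7 = 28 | 3·0+4·0+4·1+2·0+6·4 = 28
E: 4·7 = 28 | 3·0+4·6+4·0+2·2+6·0 = 28
gcd(4,3,4,4,2,6) = 1

Coefficients: [4, 3, 4, 4, 2, 6]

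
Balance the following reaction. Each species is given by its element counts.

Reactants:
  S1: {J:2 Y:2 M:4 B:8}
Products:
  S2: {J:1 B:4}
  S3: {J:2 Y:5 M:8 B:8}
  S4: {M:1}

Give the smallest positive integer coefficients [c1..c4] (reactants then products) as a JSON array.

Coefficients: [5, 6, 2, 4]

J: 5·2 = 10 | 6·1+2·2+4·0 = 10
Y: 5·2 = 10 | 6·0+2·5+4·0 = 10
M: 5·4 = 20 | 6·0+2·8+4·1 = 20
B: 5·8 = 40 | 6·4+2·8+4·0 = 40
gcd(5,6,2,4) = 1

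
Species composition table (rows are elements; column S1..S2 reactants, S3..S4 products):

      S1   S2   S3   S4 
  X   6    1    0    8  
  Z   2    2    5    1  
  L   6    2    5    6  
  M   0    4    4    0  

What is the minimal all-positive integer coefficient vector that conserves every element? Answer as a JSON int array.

X: 5·6+2·1 = 32 | 2·0+4·8 = 32
Z: 5·2+2·2 = 14 | 2·5+4·1 = 14
L: 5·6+2·2 = 34 | 2·5+4·6 = 34
M: 5·0+2·4 = 8 | 2·4+4·0 = 8
gcd(5,2,2,4) = 1

Coefficients: [5, 2, 2, 4]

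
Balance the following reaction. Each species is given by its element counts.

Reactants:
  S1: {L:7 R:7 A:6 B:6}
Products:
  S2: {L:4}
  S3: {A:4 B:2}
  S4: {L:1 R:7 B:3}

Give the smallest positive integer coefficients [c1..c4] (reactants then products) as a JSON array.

L: 2·7 = 14 | 3·4+3·0+2·1 = 14
R: 2·7 = 14 | 3·0+3·0+2·7 = 14
A: 2·6 = 12 | 3·0+3·4+2·0 = 12
B: 2·6 = 12 | 3·0+3·2+2·3 = 12
gcd(2,3,3,2) = 1

Coefficients: [2, 3, 3, 2]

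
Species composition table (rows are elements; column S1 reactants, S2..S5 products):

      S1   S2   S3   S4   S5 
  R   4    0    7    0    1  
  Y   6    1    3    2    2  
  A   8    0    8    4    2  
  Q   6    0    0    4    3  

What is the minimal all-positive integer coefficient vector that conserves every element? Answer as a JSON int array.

Coefficients: [5, 6, 2, 3, 6]

R: 5·4 = 20 | 6·0+2·7+3·0+6·1 = 20
Y: 5·6 = 30 | 6·1+2·3+3·2+6·2 = 30
A: 5·8 = 40 | 6·0+2·8+3·4+6·2 = 40
Q: 5·6 = 30 | 6·0+2·0+3·4+6·3 = 30
gcd(5,6,2,3,6) = 1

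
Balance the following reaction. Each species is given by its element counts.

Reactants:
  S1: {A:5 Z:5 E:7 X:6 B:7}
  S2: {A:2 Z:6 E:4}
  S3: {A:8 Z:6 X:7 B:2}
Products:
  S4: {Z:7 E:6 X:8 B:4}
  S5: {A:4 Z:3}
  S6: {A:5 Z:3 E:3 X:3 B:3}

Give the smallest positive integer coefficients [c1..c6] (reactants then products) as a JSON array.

A: 3·5+3·2+3·8 = 45 | 3·0+5·4+5·5 = 45
Z: 3·5+3·6+3·6 = 51 | 3·7+5·3+5·3 = 51
E: 3·7+3·4+3·0 = 33 | 3·6+5·0+5·3 = 33
X: 3·6+3·0+3·7 = 39 | 3·8+5·0+5·3 = 39
B: 3·7+3·0+3·2 = 27 | 3·4+5·0+5·3 = 27
gcd(3,3,3,3,5,5) = 1

Coefficients: [3, 3, 3, 3, 5, 5]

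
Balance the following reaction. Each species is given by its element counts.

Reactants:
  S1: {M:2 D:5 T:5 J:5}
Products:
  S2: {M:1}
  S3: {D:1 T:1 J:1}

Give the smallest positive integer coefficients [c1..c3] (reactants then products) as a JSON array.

M: 1·2 = 2 | 2·1+5·0 = 2
D: 1·5 = 5 | 2·0+5·1 = 5
T: 1·5 = 5 | 2·0+5·1 = 5
J: 1·5 = 5 | 2·0+5·1 = 5
gcd(1,2,5) = 1

Coefficients: [1, 2, 5]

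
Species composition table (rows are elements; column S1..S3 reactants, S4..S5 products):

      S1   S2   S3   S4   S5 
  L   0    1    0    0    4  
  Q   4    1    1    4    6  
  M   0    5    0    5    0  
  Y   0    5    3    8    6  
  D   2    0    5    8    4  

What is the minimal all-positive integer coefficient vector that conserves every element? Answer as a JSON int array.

L: 3·0+4·1+6·0 = 4 | 4·0+1·4 = 4
Q: 3·4+4·1+6·1 = 22 | 4·4+1·6 = 22
M: 3·0+4·5+6·0 = 20 | 4·5+1·0 = 20
Y: 3·0+4·5+6·3 = 38 | 4·8+1·6 = 38
D: 3·2+4·0+6·5 = 36 | 4·8+1·4 = 36
gcd(3,4,6,4,1) = 1

Coefficients: [3, 4, 6, 4, 1]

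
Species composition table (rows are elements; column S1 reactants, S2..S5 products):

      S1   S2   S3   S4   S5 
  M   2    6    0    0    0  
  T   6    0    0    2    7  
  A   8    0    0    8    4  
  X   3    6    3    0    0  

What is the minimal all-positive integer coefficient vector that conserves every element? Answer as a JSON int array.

M: 3·2 = 6 | 1·6+1·0+2·0+2·0 = 6
T: 3·6 = 18 | 1·0+1·0+2·2+2·7 = 18
A: 3·8 = 24 | 1·0+1·0+2·8+2·4 = 24
X: 3·3 = 9 | 1·6+1·3+2·0+2·0 = 9
gcd(3,1,1,2,2) = 1

Coefficients: [3, 1, 1, 2, 2]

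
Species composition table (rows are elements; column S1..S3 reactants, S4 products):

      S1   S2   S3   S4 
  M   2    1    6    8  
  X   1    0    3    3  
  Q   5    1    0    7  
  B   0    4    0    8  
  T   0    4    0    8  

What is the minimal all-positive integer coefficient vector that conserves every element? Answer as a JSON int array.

Coefficients: [3, 6, 2, 3]

M: 3·2+6·1+2·6 = 24 | 3·8 = 24
X: 3·1+6·0+2·3 = 9 | 3·3 = 9
Q: 3·5+6·1+2·0 = 21 | 3·7 = 21
B: 3·0+6·4+2·0 = 24 | 3·8 = 24
T: 3·0+6·4+2·0 = 24 | 3·8 = 24
gcd(3,6,2,3) = 1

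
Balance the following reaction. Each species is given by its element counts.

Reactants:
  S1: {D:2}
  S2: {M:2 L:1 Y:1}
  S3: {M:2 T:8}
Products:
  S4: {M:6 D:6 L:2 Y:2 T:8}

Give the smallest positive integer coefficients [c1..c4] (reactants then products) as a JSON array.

M: 3·0+2·2+1·2 = 6 | 1·6 = 6
D: 3·2+2·0+1·0 = 6 | 1·6 = 6
L: 3·0+2·1+1·0 = 2 | 1·2 = 2
Y: 3·0+2·1+1·0 = 2 | 1·2 = 2
T: 3·0+2·0+1·8 = 8 | 1·8 = 8
gcd(3,2,1,1) = 1

Coefficients: [3, 2, 1, 1]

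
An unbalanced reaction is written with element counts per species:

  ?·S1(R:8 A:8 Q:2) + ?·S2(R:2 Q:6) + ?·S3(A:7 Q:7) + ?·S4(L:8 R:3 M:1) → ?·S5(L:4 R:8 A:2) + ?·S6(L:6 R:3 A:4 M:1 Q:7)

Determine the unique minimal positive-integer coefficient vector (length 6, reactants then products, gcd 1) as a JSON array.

L: 2·0+4·0+2·0+6·8 = 48 | 3·4+6·6 = 48
R: 2·8+4·2+2·0+6·3 = 42 | 3·8+6·3 = 42
A: 2·8+4·0+2·7+6·0 = 30 | 3·2+6·4 = 30
M: 2·0+4·0+2·0+6·1 = 6 | 3·0+6·1 = 6
Q: 2·2+4·6+2·7+6·0 = 42 | 3·0+6·7 = 42
gcd(2,4,2,6,3,6) = 1

Coefficients: [2, 4, 2, 6, 3, 6]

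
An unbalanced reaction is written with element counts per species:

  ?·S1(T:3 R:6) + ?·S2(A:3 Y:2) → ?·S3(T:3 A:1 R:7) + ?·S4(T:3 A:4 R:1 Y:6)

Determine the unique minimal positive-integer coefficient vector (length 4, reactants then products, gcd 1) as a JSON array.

Coefficients: [6, 3, 5, 1]

T: 6·3+3·0 = 18 | 5·3+1·3 = 18
A: 6·0+3·3 = 9 | 5·1+1·4 = 9
R: 6·6+3·0 = 36 | 5·7+1·1 = 36
Y: 6·0+3·2 = 6 | 5·0+1·6 = 6
gcd(6,3,5,1) = 1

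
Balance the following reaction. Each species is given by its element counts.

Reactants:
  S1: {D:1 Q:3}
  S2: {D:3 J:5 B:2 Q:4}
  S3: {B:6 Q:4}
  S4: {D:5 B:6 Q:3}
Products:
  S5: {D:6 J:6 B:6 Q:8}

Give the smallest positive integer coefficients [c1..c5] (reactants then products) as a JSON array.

Coefficients: [2, 6, 1, 2, 5]

D: 2·1+6·3+1·0+2·5 = 30 | 5·6 = 30
J: 2·0+6·5+1·0+2·0 = 30 | 5·6 = 30
B: 2·0+6·2+1·6+2·6 = 30 | 5·6 = 30
Q: 2·3+6·4+1·4+2·3 = 40 | 5·8 = 40
gcd(2,6,1,2,5) = 1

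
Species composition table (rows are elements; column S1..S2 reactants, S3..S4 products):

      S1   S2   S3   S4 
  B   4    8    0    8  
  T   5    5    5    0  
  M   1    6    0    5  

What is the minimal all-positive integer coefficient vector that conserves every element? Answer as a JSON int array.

Coefficients: [2, 3, 5, 4]

B: 2·4+3·8 = 32 | 5·0+4·8 = 32
T: 2·5+3·5 = 25 | 5·5+4·0 = 25
M: 2·1+3·6 = 20 | 5·0+4·5 = 20
gcd(2,3,5,4) = 1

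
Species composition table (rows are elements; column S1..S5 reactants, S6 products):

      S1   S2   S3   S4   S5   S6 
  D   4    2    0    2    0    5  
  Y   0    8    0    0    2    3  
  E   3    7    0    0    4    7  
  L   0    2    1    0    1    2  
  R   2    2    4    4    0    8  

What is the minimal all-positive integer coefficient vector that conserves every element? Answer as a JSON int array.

Coefficients: [5, 1, 5, 4, 5, 6]

D: 5·4+1·2+5·0+4·2+5·0 = 30 | 6·5 = 30
Y: 5·0+1·8+5·0+4·0+5·2 = 18 | 6·3 = 18
E: 5·3+1·7+5·0+4·0+5·4 = 42 | 6·7 = 42
L: 5·0+1·2+5·1+4·0+5·1 = 12 | 6·2 = 12
R: 5·2+1·2+5·4+4·4+5·0 = 48 | 6·8 = 48
gcd(5,1,5,4,5,6) = 1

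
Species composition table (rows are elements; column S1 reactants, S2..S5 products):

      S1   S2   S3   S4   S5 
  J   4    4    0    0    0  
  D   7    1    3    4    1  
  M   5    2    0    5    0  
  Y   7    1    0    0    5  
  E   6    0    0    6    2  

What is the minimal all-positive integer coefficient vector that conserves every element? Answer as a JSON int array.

Coefficients: [5, 5, 4, 3, 6]

J: 5·4 = 20 | 5·4+4·0+3·0+6·0 = 20
D: 5·7 = 35 | 5·1+4·3+3·4+6·1 = 35
M: 5·5 = 25 | 5·2+4·0+3·5+6·0 = 25
Y: 5·7 = 35 | 5·1+4·0+3·0+6·5 = 35
E: 5·6 = 30 | 5·0+4·0+3·6+6·2 = 30
gcd(5,5,4,3,6) = 1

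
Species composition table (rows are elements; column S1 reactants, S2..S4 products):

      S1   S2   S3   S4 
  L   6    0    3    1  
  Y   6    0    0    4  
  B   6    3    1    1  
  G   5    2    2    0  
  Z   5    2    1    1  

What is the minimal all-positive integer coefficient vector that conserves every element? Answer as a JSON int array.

L: 2·6 = 12 | 2·0+3·3+3·1 = 12
Y: 2·6 = 12 | 2·0+3·0+3·4 = 12
B: 2·6 = 12 | 2·3+3·1+3·1 = 12
G: 2·5 = 10 | 2·2+3·2+3·0 = 10
Z: 2·5 = 10 | 2·2+3·1+3·1 = 10
gcd(2,2,3,3) = 1

Coefficients: [2, 2, 3, 3]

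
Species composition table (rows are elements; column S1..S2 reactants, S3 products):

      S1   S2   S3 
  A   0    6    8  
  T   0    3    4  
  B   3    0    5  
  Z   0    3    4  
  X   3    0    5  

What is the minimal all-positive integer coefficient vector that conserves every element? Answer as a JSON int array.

Coefficients: [5, 4, 3]

A: 5·0+4·6 = 24 | 3·8 = 24
T: 5·0+4·3 = 12 | 3·4 = 12
B: 5·3+4·0 = 15 | 3·5 = 15
Z: 5·0+4·3 = 12 | 3·4 = 12
X: 5·3+4·0 = 15 | 3·5 = 15
gcd(5,4,3) = 1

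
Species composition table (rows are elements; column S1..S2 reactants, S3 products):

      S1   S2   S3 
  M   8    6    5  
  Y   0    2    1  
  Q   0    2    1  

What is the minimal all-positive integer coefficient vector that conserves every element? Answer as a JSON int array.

M: 1·8+2·6 = 20 | 4·5 = 20
Y: 1·0+2·2 = 4 | 4·1 = 4
Q: 1·0+2·2 = 4 | 4·1 = 4
gcd(1,2,4) = 1

Coefficients: [1, 2, 4]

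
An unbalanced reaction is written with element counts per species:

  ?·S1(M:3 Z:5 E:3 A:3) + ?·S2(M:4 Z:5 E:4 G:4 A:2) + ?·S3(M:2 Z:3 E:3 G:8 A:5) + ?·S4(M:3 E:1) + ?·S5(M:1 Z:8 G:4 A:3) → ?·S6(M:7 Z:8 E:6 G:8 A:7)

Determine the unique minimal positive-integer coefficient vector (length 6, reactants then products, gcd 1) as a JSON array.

M: 4·3+1·4+5·2+5·3+1·1 = 42 | 6·7 = 42
Z: 4·5+1·5+5·3+5·0+1·8 = 48 | 6·8 = 48
E: 4·3+1·4+5·3+5·1+1·0 = 36 | 6·6 = 36
G: 4·0+1·4+5·8+5·0+1·4 = 48 | 6·8 = 48
A: 4·3+1·2+5·5+5·0+1·3 = 42 | 6·7 = 42
gcd(4,1,5,5,1,6) = 1

Coefficients: [4, 1, 5, 5, 1, 6]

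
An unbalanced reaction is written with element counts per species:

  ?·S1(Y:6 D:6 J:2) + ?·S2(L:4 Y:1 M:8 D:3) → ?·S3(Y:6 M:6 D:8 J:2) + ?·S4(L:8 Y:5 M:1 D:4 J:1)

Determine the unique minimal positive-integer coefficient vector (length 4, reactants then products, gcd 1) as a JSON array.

Coefficients: [6, 4, 5, 2]

L: 6·0+4·4 = 16 | 5·0+2·8 = 16
Y: 6·6+4·1 = 40 | 5·6+2·5 = 40
M: 6·0+4·8 = 32 | 5·6+2·1 = 32
D: 6·6+4·3 = 48 | 5·8+2·4 = 48
J: 6·2+4·0 = 12 | 5·2+2·1 = 12
gcd(6,4,5,2) = 1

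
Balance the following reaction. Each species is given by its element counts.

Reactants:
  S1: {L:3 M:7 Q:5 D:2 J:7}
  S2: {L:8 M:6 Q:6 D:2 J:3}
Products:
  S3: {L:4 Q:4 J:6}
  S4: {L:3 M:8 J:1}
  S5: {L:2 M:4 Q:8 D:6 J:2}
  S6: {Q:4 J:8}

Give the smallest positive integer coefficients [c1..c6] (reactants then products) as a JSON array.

Coefficients: [4, 2, 3, 4, 2, 1]

L: 4·3+2·8 = 28 | 3·4+4·3+2·2+1·0 = 28
M: 4·7+2·6 = 40 | 3·0+4·8+2·4+1·0 = 40
Q: 4·5+2·6 = 32 | 3·4+4·0+2·8+1·4 = 32
D: 4·2+2·2 = 12 | 3·0+4·0+2·6+1·0 = 12
J: 4·7+2·3 = 34 | 3·6+4·1+2·2+1·8 = 34
gcd(4,2,3,4,2,1) = 1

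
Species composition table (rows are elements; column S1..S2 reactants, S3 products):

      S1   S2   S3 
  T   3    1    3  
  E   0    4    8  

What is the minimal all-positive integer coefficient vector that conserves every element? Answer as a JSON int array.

T: 1·3+6·1 = 9 | 3·3 = 9
E: 1·0+6·4 = 24 | 3·8 = 24
gcd(1,6,3) = 1

Coefficients: [1, 6, 3]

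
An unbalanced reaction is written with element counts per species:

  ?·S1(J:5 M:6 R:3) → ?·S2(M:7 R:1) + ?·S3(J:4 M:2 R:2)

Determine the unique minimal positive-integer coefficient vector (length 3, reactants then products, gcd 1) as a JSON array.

Coefficients: [4, 2, 5]

J: 4·5 = 20 | 2·0+5·4 = 20
M: 4·6 = 24 | 2·7+5·2 = 24
R: 4·3 = 12 | 2·1+5·2 = 12
gcd(4,2,5) = 1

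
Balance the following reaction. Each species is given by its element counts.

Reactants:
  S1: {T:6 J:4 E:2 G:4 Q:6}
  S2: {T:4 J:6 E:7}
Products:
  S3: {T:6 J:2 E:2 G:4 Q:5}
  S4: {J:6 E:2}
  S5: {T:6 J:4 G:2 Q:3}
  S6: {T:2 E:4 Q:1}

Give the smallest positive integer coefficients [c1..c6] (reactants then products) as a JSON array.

Coefficients: [6, 4, 5, 5, 2, 5]

T: 6·6+4·4 = 52 | 5·6+5·0+2·6+5·2 = 52
J: 6·4+4·6 = 48 | 5·2+5·6+2·4+5·0 = 48
E: 6·2+4·7 = 40 | 5·2+5·2+2·0+5·4 = 40
G: 6·4+4·0 = 24 | 5·4+5·0+2·2+5·0 = 24
Q: 6·6+4·0 = 36 | 5·5+5·0+2·3+5·1 = 36
gcd(6,4,5,5,2,5) = 1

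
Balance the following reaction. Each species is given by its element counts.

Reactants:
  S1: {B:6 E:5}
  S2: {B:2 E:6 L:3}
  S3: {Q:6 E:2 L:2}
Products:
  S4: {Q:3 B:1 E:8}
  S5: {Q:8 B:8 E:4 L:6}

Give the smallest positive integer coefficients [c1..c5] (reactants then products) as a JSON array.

Q: 4·0+2·0+6·6 = 36 | 4·3+3·8 = 36
B: 4·6+2·2+6·0 = 28 | 4·1+3·8 = 28
E: 4·5+2·6+6·2 = 44 | 4·8+3·4 = 44
L: 4·0+2·3+6·2 = 18 | 4·0+3·6 = 18
gcd(4,2,6,4,3) = 1

Coefficients: [4, 2, 6, 4, 3]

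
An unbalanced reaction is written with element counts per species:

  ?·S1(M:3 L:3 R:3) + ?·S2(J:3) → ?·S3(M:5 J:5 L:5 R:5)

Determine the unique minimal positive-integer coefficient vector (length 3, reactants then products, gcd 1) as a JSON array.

M: 5·3+5·0 = 15 | 3·5 = 15
J: 5·0+5·3 = 15 | 3·5 = 15
L: 5·3+5·0 = 15 | 3·5 = 15
R: 5·3+5·0 = 15 | 3·5 = 15
gcd(5,5,3) = 1

Coefficients: [5, 5, 3]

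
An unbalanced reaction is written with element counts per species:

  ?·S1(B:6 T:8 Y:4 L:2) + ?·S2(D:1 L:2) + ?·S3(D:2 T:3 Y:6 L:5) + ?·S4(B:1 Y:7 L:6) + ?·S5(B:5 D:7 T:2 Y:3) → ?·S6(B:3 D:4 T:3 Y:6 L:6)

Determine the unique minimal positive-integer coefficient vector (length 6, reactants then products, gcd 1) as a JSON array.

B: 1·6+6·0+2·0+2·1+2·5 = 18 | 6·3 = 18
D: 1·0+6·1+2·2+2·0+2·7 = 24 | 6·4 = 24
T: 1·8+6·0+2·3+2·0+2·2 = 18 | 6·3 = 18
Y: 1·4+6·0+2·6+2·7+2·3 = 36 | 6·6 = 36
L: 1·2+6·2+2·5+2·6+2·0 = 36 | 6·6 = 36
gcd(1,6,2,2,2,6) = 1

Coefficients: [1, 6, 2, 2, 2, 6]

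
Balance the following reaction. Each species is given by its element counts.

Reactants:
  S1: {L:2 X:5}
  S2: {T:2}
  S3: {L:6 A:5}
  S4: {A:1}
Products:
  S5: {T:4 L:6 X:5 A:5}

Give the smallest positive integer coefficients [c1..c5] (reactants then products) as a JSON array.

T: 3·0+6·2+2·0+5·0 = 12 | 3·4 = 12
L: 3·2+6·0+2·6+5·0 = 18 | 3·6 = 18
X: 3·5+6·0+2·0+5·0 = 15 | 3·5 = 15
A: 3·0+6·0+2·5+5·1 = 15 | 3·5 = 15
gcd(3,6,2,5,3) = 1

Coefficients: [3, 6, 2, 5, 3]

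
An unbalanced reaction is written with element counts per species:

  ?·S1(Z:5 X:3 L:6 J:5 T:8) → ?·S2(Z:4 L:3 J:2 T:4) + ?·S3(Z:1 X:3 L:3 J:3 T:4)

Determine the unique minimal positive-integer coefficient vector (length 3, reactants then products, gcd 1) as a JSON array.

Z: 1·5 = 5 | 1·4+1·1 = 5
X: 1·3 = 3 | 1·0+1·3 = 3
L: 1·6 = 6 | 1·3+1·3 = 6
J: 1·5 = 5 | 1·2+1·3 = 5
T: 1·8 = 8 | 1·4+1·4 = 8
gcd(1,1,1) = 1

Coefficients: [1, 1, 1]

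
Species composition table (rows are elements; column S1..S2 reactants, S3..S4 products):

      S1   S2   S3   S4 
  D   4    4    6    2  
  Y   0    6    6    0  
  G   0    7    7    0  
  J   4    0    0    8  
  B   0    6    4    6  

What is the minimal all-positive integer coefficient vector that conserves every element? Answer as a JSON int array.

Coefficients: [2, 3, 3, 1]

D: 2·4+3·4 = 20 | 3·6+1·2 = 20
Y: 2·0+3·6 = 18 | 3·6+1·0 = 18
G: 2·0+3·7 = 21 | 3·7+1·0 = 21
J: 2·4+3·0 = 8 | 3·0+1·8 = 8
B: 2·0+3·6 = 18 | 3·4+1·6 = 18
gcd(2,3,3,1) = 1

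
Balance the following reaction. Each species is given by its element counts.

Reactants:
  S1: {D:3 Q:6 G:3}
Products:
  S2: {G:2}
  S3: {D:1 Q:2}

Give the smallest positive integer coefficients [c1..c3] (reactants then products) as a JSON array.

D: 2·3 = 6 | 3·0+6·1 = 6
Q: 2·6 = 12 | 3·0+6·2 = 12
G: 2·3 = 6 | 3·2+6·0 = 6
gcd(2,3,6) = 1

Coefficients: [2, 3, 6]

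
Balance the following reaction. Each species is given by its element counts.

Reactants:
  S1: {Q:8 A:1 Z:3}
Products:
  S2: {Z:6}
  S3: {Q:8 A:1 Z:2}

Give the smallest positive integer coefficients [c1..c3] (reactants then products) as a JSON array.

Q: 6·8 = 48 | 1·0+6·8 = 48
A: 6·1 = 6 | 1·0+6·1 = 6
Z: 6·3 = 18 | 1·6+6·2 = 18
gcd(6,1,6) = 1

Coefficients: [6, 1, 6]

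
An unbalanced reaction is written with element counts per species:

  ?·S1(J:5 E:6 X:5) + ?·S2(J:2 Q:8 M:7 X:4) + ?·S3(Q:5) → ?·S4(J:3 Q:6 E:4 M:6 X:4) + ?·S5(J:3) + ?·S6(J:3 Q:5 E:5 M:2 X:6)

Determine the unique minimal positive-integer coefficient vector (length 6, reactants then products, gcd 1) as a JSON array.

J: 4·5+2·2+2·0 = 24 | 1·3+3·3+4·3 = 24
Q: 4·0+2·8+2·5 = 26 | 1·6+3·0+4·5 = 26
E: 4·6+2·0+2·0 = 24 | 1·4+3·0+4·5 = 24
M: 4·0+2·7+2·0 = 14 | 1·6+3·0+4·2 = 14
X: 4·5+2·4+2·0 = 28 | 1·4+3·0+4·6 = 28
gcd(4,2,2,1,3,4) = 1

Coefficients: [4, 2, 2, 1, 3, 4]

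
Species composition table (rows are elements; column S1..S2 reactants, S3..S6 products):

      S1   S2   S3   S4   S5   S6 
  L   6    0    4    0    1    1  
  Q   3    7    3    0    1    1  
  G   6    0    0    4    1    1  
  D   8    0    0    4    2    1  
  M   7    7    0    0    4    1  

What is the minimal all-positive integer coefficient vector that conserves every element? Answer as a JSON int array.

L: 3·6+1·0 = 18 | 2·4+2·0+6·1+4·1 = 18
Q: 3·3+1·7 = 16 | 2·3+2·0+6·1+4·1 = 16
G: 3·6+1·0 = 18 | 2·0+2·4+6·1+4·1 = 18
D: 3·8+1·0 = 24 | 2·0+2·4+6·2+4·1 = 24
M: 3·7+1·7 = 28 | 2·0+2·0+6·4+4·1 = 28
gcd(3,1,2,2,6,4) = 1

Coefficients: [3, 1, 2, 2, 6, 4]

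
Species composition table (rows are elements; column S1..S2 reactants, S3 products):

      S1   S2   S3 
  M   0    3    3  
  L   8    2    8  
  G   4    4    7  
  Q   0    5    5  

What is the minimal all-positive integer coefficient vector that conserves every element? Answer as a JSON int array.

Coefficients: [3, 4, 4]

M: 3·0+4·3 = 12 | 4·3 = 12
L: 3·8+4·2 = 32 | 4·8 = 32
G: 3·4+4·4 = 28 | 4·7 = 28
Q: 3·0+4·5 = 20 | 4·5 = 20
gcd(3,4,4) = 1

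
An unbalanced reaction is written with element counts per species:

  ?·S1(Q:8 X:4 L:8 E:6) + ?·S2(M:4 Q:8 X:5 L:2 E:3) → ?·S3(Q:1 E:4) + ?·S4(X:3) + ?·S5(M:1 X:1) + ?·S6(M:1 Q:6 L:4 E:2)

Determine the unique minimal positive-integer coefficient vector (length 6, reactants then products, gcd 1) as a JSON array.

M: 2·0+2·4 = 8 | 2·0+5·0+3·1+5·1 = 8
Q: 2·8+2·8 = 32 | 2·1+5·0+3·0+5·6 = 32
X: 2·4+2·5 = 18 | 2·0+5·3+3·1+5·0 = 18
L: 2·8+2·2 = 20 | 2·0+5·0+3·0+5·4 = 20
E: 2·6+2·3 = 18 | 2·4+5·0+3·0+5·2 = 18
gcd(2,2,2,5,3,5) = 1

Coefficients: [2, 2, 2, 5, 3, 5]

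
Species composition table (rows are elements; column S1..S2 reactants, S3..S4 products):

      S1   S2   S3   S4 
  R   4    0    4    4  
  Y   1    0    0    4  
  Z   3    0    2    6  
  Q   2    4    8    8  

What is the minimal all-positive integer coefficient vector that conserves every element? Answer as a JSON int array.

Coefficients: [4, 6, 3, 1]

R: 4·4+6·0 = 16 | 3·4+1·4 = 16
Y: 4·1+6·0 = 4 | 3·0+1·4 = 4
Z: 4·3+6·0 = 12 | 3·2+1·6 = 12
Q: 4·2+6·4 = 32 | 3·8+1·8 = 32
gcd(4,6,3,1) = 1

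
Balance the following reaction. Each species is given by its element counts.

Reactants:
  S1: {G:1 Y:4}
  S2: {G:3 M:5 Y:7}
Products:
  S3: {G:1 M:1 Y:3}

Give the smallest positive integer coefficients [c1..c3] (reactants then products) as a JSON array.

Coefficients: [2, 1, 5]

G: 2·1+1·3 = 5 | 5·1 = 5
M: 2·0+1·5 = 5 | 5·1 = 5
Y: 2·4+1·7 = 15 | 5·3 = 15
gcd(2,1,5) = 1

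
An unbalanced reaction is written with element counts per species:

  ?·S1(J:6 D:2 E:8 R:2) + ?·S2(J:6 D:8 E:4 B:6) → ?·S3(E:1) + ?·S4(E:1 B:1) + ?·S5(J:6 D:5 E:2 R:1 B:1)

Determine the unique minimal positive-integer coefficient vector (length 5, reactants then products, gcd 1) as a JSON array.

J: 1·6+1·6 = 12 | 4·0+4·0+2·6 = 12
D: 1·2+1·8 = 10 | 4·0+4·0+2·5 = 10
E: 1·8+1·4 = 12 | 4·1+4·1+2·2 = 12
R: 1·2+1·0 = 2 | 4·0+4·0+2·1 = 2
B: 1·0+1·6 = 6 | 4·0+4·1+2·1 = 6
gcd(1,1,4,4,2) = 1

Coefficients: [1, 1, 4, 4, 2]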